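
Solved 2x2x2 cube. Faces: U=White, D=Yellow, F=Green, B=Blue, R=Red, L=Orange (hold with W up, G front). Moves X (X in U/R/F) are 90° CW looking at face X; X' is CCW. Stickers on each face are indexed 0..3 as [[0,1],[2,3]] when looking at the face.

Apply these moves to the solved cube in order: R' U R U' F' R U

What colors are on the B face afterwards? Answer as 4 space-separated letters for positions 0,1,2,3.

Answer: B B W B

Derivation:
After move 1 (R'): R=RRRR U=WBWB F=GWGW D=YGYG B=YBYB
After move 2 (U): U=WWBB F=RRGW R=YBRR B=OOYB L=GWOO
After move 3 (R): R=RYRB U=WRBW F=RGGG D=YYYO B=BOWB
After move 4 (U'): U=RWWB F=GWGG R=RGRB B=RYWB L=BOOO
After move 5 (F'): F=WGGG U=RWRR R=YGYB D=OOYO L=BBOW
After move 6 (R): R=YYBG U=RGRG F=WOGO D=OWYR B=RYWB
After move 7 (U): U=RRGG F=YYGO R=RYBG B=BBWB L=WOOW
Query: B face = BBWB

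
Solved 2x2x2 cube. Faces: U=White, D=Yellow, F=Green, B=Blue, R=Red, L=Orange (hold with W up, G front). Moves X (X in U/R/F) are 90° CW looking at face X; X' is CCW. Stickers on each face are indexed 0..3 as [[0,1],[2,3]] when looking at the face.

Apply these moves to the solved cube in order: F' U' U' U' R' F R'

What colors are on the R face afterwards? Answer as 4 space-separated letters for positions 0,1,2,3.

After move 1 (F'): F=GGGG U=WWRR R=YRYR D=OOYY L=OWOW
After move 2 (U'): U=WRWR F=OWGG R=GGYR B=YRBB L=BBOW
After move 3 (U'): U=RRWW F=BBGG R=OWYR B=GGBB L=YROW
After move 4 (U'): U=RWRW F=YRGG R=BBYR B=OWBB L=GGOW
After move 5 (R'): R=BRBY U=RBRO F=YWGW D=ORYG B=YWOB
After move 6 (F): F=GYWW U=RBWG R=RROY D=BBYG L=GOOR
After move 7 (R'): R=RYRO U=ROWY F=GBWG D=BYYW B=GWBB
Query: R face = RYRO

Answer: R Y R O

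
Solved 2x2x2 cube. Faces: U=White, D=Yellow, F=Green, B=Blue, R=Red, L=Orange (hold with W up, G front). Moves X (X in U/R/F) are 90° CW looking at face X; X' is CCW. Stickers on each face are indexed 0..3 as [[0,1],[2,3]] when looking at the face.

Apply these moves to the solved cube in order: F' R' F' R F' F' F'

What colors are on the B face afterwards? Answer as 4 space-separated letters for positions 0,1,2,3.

After move 1 (F'): F=GGGG U=WWRR R=YRYR D=OOYY L=OWOW
After move 2 (R'): R=RRYY U=WBRB F=GWGR D=OGYG B=YBOB
After move 3 (F'): F=WRGG U=WBRY R=GROY D=WWYG L=OBOR
After move 4 (R): R=OGYR U=WRRG F=WWGG D=WOYY B=YBBB
After move 5 (F'): F=WGWG U=WROY R=OGWR D=BRYY L=OGOR
After move 6 (F'): F=GGWW U=WROW R=RGBR D=GRYY L=OYOO
After move 7 (F'): F=GWGW U=WRRB R=RGGR D=YOYY L=OWOO
Query: B face = YBBB

Answer: Y B B B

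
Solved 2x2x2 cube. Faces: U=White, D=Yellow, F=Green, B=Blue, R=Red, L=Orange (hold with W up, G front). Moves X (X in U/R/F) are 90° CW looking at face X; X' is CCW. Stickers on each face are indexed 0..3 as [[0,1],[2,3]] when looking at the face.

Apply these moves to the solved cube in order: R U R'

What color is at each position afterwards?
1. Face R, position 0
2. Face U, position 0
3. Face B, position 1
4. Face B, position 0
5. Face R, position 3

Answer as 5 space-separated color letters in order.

Answer: B W O B R

Derivation:
After move 1 (R): R=RRRR U=WGWG F=GYGY D=YBYB B=WBWB
After move 2 (U): U=WWGG F=RRGY R=WBRR B=OOWB L=GYOO
After move 3 (R'): R=BRWR U=WWGO F=RWGG D=YRYY B=BOBB
Query 1: R[0] = B
Query 2: U[0] = W
Query 3: B[1] = O
Query 4: B[0] = B
Query 5: R[3] = R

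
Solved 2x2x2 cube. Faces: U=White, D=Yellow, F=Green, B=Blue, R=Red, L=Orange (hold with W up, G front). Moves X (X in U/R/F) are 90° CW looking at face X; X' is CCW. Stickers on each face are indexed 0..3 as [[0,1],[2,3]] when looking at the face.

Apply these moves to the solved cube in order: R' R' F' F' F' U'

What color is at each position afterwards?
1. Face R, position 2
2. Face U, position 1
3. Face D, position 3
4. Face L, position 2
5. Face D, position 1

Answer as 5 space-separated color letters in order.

Answer: Y O W O R

Derivation:
After move 1 (R'): R=RRRR U=WBWB F=GWGW D=YGYG B=YBYB
After move 2 (R'): R=RRRR U=WYWY F=GBGB D=YWYW B=GBGB
After move 3 (F'): F=BBGG U=WYRR R=WRYR D=OOYW L=OYOW
After move 4 (F'): F=BGBG U=WYWY R=OROR D=YWYW L=OROR
After move 5 (F'): F=GGBB U=WYOO R=WRYR D=RRYW L=OYOW
After move 6 (U'): U=YOWO F=OYBB R=GGYR B=WRGB L=GBOW
Query 1: R[2] = Y
Query 2: U[1] = O
Query 3: D[3] = W
Query 4: L[2] = O
Query 5: D[1] = R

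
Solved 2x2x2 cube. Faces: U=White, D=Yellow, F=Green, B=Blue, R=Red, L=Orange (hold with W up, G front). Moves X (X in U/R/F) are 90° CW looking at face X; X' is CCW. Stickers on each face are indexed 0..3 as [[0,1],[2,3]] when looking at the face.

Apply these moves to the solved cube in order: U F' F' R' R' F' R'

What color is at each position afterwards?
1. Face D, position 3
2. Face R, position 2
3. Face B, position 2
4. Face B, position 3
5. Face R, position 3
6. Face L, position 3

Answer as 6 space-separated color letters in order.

After move 1 (U): U=WWWW F=RRGG R=BBRR B=OOBB L=GGOO
After move 2 (F'): F=RGRG U=WWBR R=YBYR D=GOYY L=GWOW
After move 3 (F'): F=GGRR U=WWYY R=OBGR D=WWYY L=GROB
After move 4 (R'): R=BROG U=WBYO F=GWRY D=WGYR B=YOWB
After move 5 (R'): R=RGBO U=WWYY F=GBRO D=WWYY B=ROGB
After move 6 (F'): F=BOGR U=WWRB R=WGWO D=RBYY L=GYOY
After move 7 (R'): R=GOWW U=WGRR F=BWGB D=ROYR B=YOBB
Query 1: D[3] = R
Query 2: R[2] = W
Query 3: B[2] = B
Query 4: B[3] = B
Query 5: R[3] = W
Query 6: L[3] = Y

Answer: R W B B W Y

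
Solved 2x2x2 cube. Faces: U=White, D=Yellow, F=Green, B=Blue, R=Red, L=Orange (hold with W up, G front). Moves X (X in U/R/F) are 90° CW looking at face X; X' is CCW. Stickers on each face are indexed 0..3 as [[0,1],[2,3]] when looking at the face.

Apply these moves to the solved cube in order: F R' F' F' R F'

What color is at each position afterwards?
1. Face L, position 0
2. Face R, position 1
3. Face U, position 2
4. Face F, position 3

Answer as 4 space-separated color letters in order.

After move 1 (F): F=GGGG U=WWOO R=WRWR D=RRYY L=OYOY
After move 2 (R'): R=RRWW U=WBOB F=GWGO D=RGYG B=YBRB
After move 3 (F'): F=WOGG U=WBRW R=GRRW D=YYYG L=OBOO
After move 4 (F'): F=OGWG U=WBGR R=YRYW D=BOYG L=OWOR
After move 5 (R): R=YYWR U=WGGG F=OOWG D=BRYY B=RBBB
After move 6 (F'): F=OGOW U=WGYW R=RYBR D=WRYY L=OGOG
Query 1: L[0] = O
Query 2: R[1] = Y
Query 3: U[2] = Y
Query 4: F[3] = W

Answer: O Y Y W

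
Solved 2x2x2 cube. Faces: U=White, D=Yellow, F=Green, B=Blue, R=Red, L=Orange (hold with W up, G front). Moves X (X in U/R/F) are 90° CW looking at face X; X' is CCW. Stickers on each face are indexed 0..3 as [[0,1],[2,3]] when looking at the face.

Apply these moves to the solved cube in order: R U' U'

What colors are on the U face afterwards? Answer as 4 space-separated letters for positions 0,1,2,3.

Answer: G W G W

Derivation:
After move 1 (R): R=RRRR U=WGWG F=GYGY D=YBYB B=WBWB
After move 2 (U'): U=GGWW F=OOGY R=GYRR B=RRWB L=WBOO
After move 3 (U'): U=GWGW F=WBGY R=OORR B=GYWB L=RROO
Query: U face = GWGW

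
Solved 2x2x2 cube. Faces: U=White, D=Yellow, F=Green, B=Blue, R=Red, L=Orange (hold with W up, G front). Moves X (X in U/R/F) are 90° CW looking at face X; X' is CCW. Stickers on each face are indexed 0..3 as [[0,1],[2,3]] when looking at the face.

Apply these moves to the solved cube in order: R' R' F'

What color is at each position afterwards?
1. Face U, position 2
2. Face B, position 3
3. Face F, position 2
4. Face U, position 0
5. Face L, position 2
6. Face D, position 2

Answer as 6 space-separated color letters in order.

Answer: R B G W O Y

Derivation:
After move 1 (R'): R=RRRR U=WBWB F=GWGW D=YGYG B=YBYB
After move 2 (R'): R=RRRR U=WYWY F=GBGB D=YWYW B=GBGB
After move 3 (F'): F=BBGG U=WYRR R=WRYR D=OOYW L=OYOW
Query 1: U[2] = R
Query 2: B[3] = B
Query 3: F[2] = G
Query 4: U[0] = W
Query 5: L[2] = O
Query 6: D[2] = Y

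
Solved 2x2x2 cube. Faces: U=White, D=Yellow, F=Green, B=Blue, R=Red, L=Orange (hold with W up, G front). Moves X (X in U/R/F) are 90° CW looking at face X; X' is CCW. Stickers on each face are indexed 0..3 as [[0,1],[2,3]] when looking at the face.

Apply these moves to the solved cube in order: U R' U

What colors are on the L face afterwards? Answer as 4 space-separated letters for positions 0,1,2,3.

Answer: R W O O

Derivation:
After move 1 (U): U=WWWW F=RRGG R=BBRR B=OOBB L=GGOO
After move 2 (R'): R=BRBR U=WBWO F=RWGW D=YRYG B=YOYB
After move 3 (U): U=WWOB F=BRGW R=YOBR B=GGYB L=RWOO
Query: L face = RWOO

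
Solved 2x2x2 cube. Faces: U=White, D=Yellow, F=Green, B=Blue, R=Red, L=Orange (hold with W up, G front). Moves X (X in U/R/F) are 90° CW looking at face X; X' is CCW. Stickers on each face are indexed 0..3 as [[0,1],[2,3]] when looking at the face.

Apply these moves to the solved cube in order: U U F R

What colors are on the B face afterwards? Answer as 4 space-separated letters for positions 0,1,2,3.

Answer: R G W B

Derivation:
After move 1 (U): U=WWWW F=RRGG R=BBRR B=OOBB L=GGOO
After move 2 (U): U=WWWW F=BBGG R=OORR B=GGBB L=RROO
After move 3 (F): F=GBGB U=WWOR R=WOWR D=ROYY L=RYOY
After move 4 (R): R=WWRO U=WBOB F=GOGY D=RBYG B=RGWB
Query: B face = RGWB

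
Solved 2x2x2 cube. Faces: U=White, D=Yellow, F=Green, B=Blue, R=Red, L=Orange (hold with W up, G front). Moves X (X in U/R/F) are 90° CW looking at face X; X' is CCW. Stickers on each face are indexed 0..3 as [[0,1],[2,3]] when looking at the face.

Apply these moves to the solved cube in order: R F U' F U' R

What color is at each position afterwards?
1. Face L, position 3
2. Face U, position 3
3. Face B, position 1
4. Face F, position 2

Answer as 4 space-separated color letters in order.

Answer: R Y G Y

Derivation:
After move 1 (R): R=RRRR U=WGWG F=GYGY D=YBYB B=WBWB
After move 2 (F): F=GGYY U=WGOO R=WRGR D=RRYB L=OYOB
After move 3 (U'): U=GOWO F=OYYY R=GGGR B=WRWB L=WBOB
After move 4 (F): F=YOYY U=GOBB R=WGOR D=GGYB L=WROR
After move 5 (U'): U=OBGB F=WRYY R=YOOR B=WGWB L=WROR
After move 6 (R): R=OYRO U=ORGY F=WGYB D=GWYW B=BGBB
Query 1: L[3] = R
Query 2: U[3] = Y
Query 3: B[1] = G
Query 4: F[2] = Y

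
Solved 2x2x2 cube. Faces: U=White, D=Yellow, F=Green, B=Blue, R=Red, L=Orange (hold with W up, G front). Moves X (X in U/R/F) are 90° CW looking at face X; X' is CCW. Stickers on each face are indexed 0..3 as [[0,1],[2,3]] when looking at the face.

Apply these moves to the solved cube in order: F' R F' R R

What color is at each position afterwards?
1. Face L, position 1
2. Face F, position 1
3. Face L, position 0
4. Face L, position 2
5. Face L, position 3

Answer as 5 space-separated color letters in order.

After move 1 (F'): F=GGGG U=WWRR R=YRYR D=OOYY L=OWOW
After move 2 (R): R=YYRR U=WGRG F=GOGY D=OBYB B=RBWB
After move 3 (F'): F=OYGG U=WGYR R=BYOR D=WWYB L=OGOR
After move 4 (R): R=OBRY U=WYYG F=OWGB D=WWYR B=RBGB
After move 5 (R): R=ROYB U=WWYB F=OWGR D=WGYR B=GBYB
Query 1: L[1] = G
Query 2: F[1] = W
Query 3: L[0] = O
Query 4: L[2] = O
Query 5: L[3] = R

Answer: G W O O R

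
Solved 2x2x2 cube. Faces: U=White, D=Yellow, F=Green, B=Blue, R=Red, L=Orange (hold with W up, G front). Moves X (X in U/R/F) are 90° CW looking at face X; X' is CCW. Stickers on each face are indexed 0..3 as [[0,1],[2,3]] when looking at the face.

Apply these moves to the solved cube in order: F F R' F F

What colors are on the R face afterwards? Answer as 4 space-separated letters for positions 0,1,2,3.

Answer: R R R O

Derivation:
After move 1 (F): F=GGGG U=WWOO R=WRWR D=RRYY L=OYOY
After move 2 (F): F=GGGG U=WWYY R=OROR D=WWYY L=OROR
After move 3 (R'): R=RROO U=WBYB F=GWGY D=WGYG B=YBWB
After move 4 (F): F=GGYW U=WBRR R=YRBO D=ORYG L=OWOG
After move 5 (F): F=YGWG U=WBGW R=RRRO D=BYYG L=OOOR
Query: R face = RRRO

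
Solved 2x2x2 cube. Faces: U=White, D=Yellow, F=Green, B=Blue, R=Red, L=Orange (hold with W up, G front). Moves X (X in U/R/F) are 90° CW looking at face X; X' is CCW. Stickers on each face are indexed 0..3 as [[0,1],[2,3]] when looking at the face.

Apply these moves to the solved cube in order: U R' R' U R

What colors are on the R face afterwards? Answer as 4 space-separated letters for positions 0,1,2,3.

After move 1 (U): U=WWWW F=RRGG R=BBRR B=OOBB L=GGOO
After move 2 (R'): R=BRBR U=WBWO F=RWGW D=YRYG B=YOYB
After move 3 (R'): R=RRBB U=WYWY F=RBGO D=YWYW B=GORB
After move 4 (U): U=WWYY F=RRGO R=GOBB B=GGRB L=RBOO
After move 5 (R): R=BGBO U=WRYO F=RWGW D=YRYG B=YGWB
Query: R face = BGBO

Answer: B G B O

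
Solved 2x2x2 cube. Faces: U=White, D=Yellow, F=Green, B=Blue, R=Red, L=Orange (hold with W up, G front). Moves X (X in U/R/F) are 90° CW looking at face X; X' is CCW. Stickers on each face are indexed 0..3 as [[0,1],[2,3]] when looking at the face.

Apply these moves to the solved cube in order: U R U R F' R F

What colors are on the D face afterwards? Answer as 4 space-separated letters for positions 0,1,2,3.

After move 1 (U): U=WWWW F=RRGG R=BBRR B=OOBB L=GGOO
After move 2 (R): R=RBRB U=WRWG F=RYGY D=YBYO B=WOWB
After move 3 (U): U=WWGR F=RBGY R=WORB B=GGWB L=RYOO
After move 4 (R): R=RWBO U=WBGY F=RBGO D=YWYG B=RGWB
After move 5 (F'): F=BORG U=WBRB R=WWYO D=YOYG L=RYOG
After move 6 (R): R=YWOW U=WORG F=BORG D=YWYR B=BGBB
After move 7 (F): F=RBGO U=WOGY R=RWGW D=OYYR L=RYOW
Query: D face = OYYR

Answer: O Y Y R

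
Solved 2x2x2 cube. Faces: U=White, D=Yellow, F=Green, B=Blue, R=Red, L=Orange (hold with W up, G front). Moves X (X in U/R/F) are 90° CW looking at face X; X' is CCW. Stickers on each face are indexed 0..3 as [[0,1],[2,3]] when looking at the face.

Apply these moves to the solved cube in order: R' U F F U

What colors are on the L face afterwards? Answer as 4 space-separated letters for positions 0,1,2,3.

Answer: W G O Y

Derivation:
After move 1 (R'): R=RRRR U=WBWB F=GWGW D=YGYG B=YBYB
After move 2 (U): U=WWBB F=RRGW R=YBRR B=OOYB L=GWOO
After move 3 (F): F=GRWR U=WWOW R=BBBR D=RYYG L=GYOG
After move 4 (F): F=WGRR U=WWGY R=OBWR D=BBYG L=GROY
After move 5 (U): U=GWYW F=OBRR R=OOWR B=GRYB L=WGOY
Query: L face = WGOY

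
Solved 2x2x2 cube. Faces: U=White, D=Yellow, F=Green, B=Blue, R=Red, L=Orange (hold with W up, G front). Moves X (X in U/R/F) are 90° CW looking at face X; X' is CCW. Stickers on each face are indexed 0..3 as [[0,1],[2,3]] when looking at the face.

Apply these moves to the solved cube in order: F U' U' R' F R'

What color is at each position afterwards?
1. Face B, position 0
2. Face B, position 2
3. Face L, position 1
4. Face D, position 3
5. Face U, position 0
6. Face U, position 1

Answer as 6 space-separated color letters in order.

After move 1 (F): F=GGGG U=WWOO R=WRWR D=RRYY L=OYOY
After move 2 (U'): U=WOWO F=OYGG R=GGWR B=WRBB L=BBOY
After move 3 (U'): U=OOWW F=BBGG R=OYWR B=GGBB L=WROY
After move 4 (R'): R=YROW U=OBWG F=BOGW D=RBYG B=YGRB
After move 5 (F): F=GBWO U=OBYR R=WRGW D=OYYG L=WROB
After move 6 (R'): R=RWWG U=ORYY F=GBWR D=OBYO B=GGYB
Query 1: B[0] = G
Query 2: B[2] = Y
Query 3: L[1] = R
Query 4: D[3] = O
Query 5: U[0] = O
Query 6: U[1] = R

Answer: G Y R O O R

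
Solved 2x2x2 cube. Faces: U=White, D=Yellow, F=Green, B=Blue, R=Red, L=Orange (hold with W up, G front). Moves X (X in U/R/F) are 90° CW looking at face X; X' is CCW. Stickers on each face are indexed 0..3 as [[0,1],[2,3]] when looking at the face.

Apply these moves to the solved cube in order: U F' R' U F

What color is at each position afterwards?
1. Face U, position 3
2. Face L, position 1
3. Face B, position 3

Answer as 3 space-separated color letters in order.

After move 1 (U): U=WWWW F=RRGG R=BBRR B=OOBB L=GGOO
After move 2 (F'): F=RGRG U=WWBR R=YBYR D=GOYY L=GWOW
After move 3 (R'): R=BRYY U=WBBO F=RWRR D=GGYG B=YOOB
After move 4 (U): U=BWOB F=BRRR R=YOYY B=GWOB L=RWOW
After move 5 (F): F=RBRR U=BWWW R=OOBY D=YYYG L=RGOG
Query 1: U[3] = W
Query 2: L[1] = G
Query 3: B[3] = B

Answer: W G B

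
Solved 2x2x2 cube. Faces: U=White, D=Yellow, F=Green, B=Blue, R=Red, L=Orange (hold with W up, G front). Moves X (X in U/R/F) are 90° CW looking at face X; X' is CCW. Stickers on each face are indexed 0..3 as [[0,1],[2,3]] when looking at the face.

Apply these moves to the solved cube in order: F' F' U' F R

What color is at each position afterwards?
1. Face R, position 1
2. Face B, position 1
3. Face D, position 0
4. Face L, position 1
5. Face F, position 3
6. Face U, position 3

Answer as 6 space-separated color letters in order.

After move 1 (F'): F=GGGG U=WWRR R=YRYR D=OOYY L=OWOW
After move 2 (F'): F=GGGG U=WWYY R=OROR D=WWYY L=OROR
After move 3 (U'): U=WYWY F=ORGG R=GGOR B=ORBB L=BBOR
After move 4 (F): F=GOGR U=WYRB R=WGYR D=OGYY L=BWOW
After move 5 (R): R=YWRG U=WORR F=GGGY D=OBYO B=BRYB
Query 1: R[1] = W
Query 2: B[1] = R
Query 3: D[0] = O
Query 4: L[1] = W
Query 5: F[3] = Y
Query 6: U[3] = R

Answer: W R O W Y R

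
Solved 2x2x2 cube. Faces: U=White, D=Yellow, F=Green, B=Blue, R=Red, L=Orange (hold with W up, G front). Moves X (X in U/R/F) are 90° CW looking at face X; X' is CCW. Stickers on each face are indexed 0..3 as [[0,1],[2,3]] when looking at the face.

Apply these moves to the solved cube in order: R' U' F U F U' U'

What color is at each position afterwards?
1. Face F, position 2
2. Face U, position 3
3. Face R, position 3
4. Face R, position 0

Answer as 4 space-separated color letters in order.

After move 1 (R'): R=RRRR U=WBWB F=GWGW D=YGYG B=YBYB
After move 2 (U'): U=BBWW F=OOGW R=GWRR B=RRYB L=YBOO
After move 3 (F): F=GOWO U=BBOB R=WWWR D=RGYG L=YYOG
After move 4 (U): U=OBBB F=WWWO R=RRWR B=YYYB L=GOOG
After move 5 (F): F=WWOW U=OBGO R=BRBR D=WRYG L=GROG
After move 6 (U'): U=BOOG F=GROW R=WWBR B=BRYB L=YYOG
After move 7 (U'): U=OGBO F=YYOW R=GRBR B=WWYB L=BROG
Query 1: F[2] = O
Query 2: U[3] = O
Query 3: R[3] = R
Query 4: R[0] = G

Answer: O O R G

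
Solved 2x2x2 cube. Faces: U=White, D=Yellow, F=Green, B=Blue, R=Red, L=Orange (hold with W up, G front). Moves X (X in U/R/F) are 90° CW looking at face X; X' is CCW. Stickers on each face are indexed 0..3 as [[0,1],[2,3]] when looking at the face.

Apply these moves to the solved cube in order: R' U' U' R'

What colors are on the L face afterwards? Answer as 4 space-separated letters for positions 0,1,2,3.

After move 1 (R'): R=RRRR U=WBWB F=GWGW D=YGYG B=YBYB
After move 2 (U'): U=BBWW F=OOGW R=GWRR B=RRYB L=YBOO
After move 3 (U'): U=BWBW F=YBGW R=OORR B=GWYB L=RROO
After move 4 (R'): R=OROR U=BYBG F=YWGW D=YBYW B=GWGB
Query: L face = RROO

Answer: R R O O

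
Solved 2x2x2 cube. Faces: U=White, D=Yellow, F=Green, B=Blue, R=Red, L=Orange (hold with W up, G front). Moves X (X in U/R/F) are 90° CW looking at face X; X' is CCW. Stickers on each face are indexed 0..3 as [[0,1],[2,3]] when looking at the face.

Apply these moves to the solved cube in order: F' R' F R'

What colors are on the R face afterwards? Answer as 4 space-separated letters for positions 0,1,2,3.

Answer: R Y R B

Derivation:
After move 1 (F'): F=GGGG U=WWRR R=YRYR D=OOYY L=OWOW
After move 2 (R'): R=RRYY U=WBRB F=GWGR D=OGYG B=YBOB
After move 3 (F): F=GGRW U=WBWW R=RRBY D=YRYG L=OOOG
After move 4 (R'): R=RYRB U=WOWY F=GBRW D=YGYW B=GBRB
Query: R face = RYRB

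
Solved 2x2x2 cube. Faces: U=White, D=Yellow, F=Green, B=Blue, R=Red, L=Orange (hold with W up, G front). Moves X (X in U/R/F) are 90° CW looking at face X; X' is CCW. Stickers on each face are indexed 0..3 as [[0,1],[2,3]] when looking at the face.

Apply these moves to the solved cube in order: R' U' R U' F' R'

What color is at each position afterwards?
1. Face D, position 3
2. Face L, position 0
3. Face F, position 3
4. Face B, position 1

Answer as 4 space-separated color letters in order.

After move 1 (R'): R=RRRR U=WBWB F=GWGW D=YGYG B=YBYB
After move 2 (U'): U=BBWW F=OOGW R=GWRR B=RRYB L=YBOO
After move 3 (R): R=RGRW U=BOWW F=OGGG D=YYYR B=WRBB
After move 4 (U'): U=OWBW F=YBGG R=OGRW B=RGBB L=WROO
After move 5 (F'): F=BGYG U=OWOR R=YGYW D=ROYR L=WWOB
After move 6 (R'): R=GWYY U=OBOR F=BWYR D=RGYG B=RGOB
Query 1: D[3] = G
Query 2: L[0] = W
Query 3: F[3] = R
Query 4: B[1] = G

Answer: G W R G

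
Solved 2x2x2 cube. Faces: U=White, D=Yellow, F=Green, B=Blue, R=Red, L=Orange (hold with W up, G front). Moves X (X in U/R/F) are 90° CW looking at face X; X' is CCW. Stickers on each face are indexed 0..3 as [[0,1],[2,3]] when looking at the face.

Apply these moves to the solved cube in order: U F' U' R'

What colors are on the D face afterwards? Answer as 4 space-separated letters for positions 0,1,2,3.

After move 1 (U): U=WWWW F=RRGG R=BBRR B=OOBB L=GGOO
After move 2 (F'): F=RGRG U=WWBR R=YBYR D=GOYY L=GWOW
After move 3 (U'): U=WRWB F=GWRG R=RGYR B=YBBB L=OOOW
After move 4 (R'): R=GRRY U=WBWY F=GRRB D=GWYG B=YBOB
Query: D face = GWYG

Answer: G W Y G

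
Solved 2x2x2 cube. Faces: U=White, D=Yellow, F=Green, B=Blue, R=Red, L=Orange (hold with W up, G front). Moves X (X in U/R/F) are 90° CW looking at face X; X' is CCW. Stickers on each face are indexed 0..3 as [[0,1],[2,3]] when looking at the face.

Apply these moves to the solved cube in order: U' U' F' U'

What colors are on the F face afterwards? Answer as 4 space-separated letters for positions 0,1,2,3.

Answer: R W B G

Derivation:
After move 1 (U'): U=WWWW F=OOGG R=GGRR B=RRBB L=BBOO
After move 2 (U'): U=WWWW F=BBGG R=OORR B=GGBB L=RROO
After move 3 (F'): F=BGBG U=WWOR R=YOYR D=ROYY L=RWOW
After move 4 (U'): U=WRWO F=RWBG R=BGYR B=YOBB L=GGOW
Query: F face = RWBG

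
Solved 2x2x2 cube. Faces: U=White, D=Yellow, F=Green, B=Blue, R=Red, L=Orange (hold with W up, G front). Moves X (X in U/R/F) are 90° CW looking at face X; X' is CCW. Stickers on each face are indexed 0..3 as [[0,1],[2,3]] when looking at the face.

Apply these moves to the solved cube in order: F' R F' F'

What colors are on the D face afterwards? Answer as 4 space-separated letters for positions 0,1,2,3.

Answer: G R Y B

Derivation:
After move 1 (F'): F=GGGG U=WWRR R=YRYR D=OOYY L=OWOW
After move 2 (R): R=YYRR U=WGRG F=GOGY D=OBYB B=RBWB
After move 3 (F'): F=OYGG U=WGYR R=BYOR D=WWYB L=OGOR
After move 4 (F'): F=YGOG U=WGBO R=WYWR D=GRYB L=OROY
Query: D face = GRYB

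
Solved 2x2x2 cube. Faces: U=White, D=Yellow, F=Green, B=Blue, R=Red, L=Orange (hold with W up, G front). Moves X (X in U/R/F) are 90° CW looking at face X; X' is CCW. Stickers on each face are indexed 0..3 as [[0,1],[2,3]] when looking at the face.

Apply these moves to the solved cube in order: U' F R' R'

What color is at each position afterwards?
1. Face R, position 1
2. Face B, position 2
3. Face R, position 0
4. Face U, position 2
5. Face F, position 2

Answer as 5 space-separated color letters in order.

After move 1 (U'): U=WWWW F=OOGG R=GGRR B=RRBB L=BBOO
After move 2 (F): F=GOGO U=WWOB R=WGWR D=RGYY L=BYOY
After move 3 (R'): R=GRWW U=WBOR F=GWGB D=ROYO B=YRGB
After move 4 (R'): R=RWGW U=WGOY F=GBGR D=RWYB B=OROB
Query 1: R[1] = W
Query 2: B[2] = O
Query 3: R[0] = R
Query 4: U[2] = O
Query 5: F[2] = G

Answer: W O R O G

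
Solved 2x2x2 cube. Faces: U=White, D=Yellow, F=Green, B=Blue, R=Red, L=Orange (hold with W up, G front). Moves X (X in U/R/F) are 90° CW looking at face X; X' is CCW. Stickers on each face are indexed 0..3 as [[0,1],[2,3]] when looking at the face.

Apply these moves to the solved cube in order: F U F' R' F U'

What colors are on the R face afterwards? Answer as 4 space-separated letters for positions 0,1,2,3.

After move 1 (F): F=GGGG U=WWOO R=WRWR D=RRYY L=OYOY
After move 2 (U): U=OWOW F=WRGG R=BBWR B=OYBB L=GGOY
After move 3 (F'): F=RGWG U=OWBW R=RBRR D=GYYY L=GWOO
After move 4 (R'): R=BRRR U=OBBO F=RWWW D=GGYG B=YYYB
After move 5 (F): F=WRWW U=OBOW R=BROR D=RBYG L=GGOG
After move 6 (U'): U=BWOO F=GGWW R=WROR B=BRYB L=YYOG
Query: R face = WROR

Answer: W R O R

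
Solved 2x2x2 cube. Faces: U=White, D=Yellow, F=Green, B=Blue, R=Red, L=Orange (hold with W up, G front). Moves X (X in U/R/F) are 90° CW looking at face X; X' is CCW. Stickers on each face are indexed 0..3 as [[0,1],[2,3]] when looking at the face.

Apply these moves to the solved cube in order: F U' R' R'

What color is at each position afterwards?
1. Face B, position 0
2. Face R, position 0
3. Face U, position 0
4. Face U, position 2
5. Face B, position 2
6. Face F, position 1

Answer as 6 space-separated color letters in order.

After move 1 (F): F=GGGG U=WWOO R=WRWR D=RRYY L=OYOY
After move 2 (U'): U=WOWO F=OYGG R=GGWR B=WRBB L=BBOY
After move 3 (R'): R=GRGW U=WBWW F=OOGO D=RYYG B=YRRB
After move 4 (R'): R=RWGG U=WRWY F=OBGW D=ROYO B=GRYB
Query 1: B[0] = G
Query 2: R[0] = R
Query 3: U[0] = W
Query 4: U[2] = W
Query 5: B[2] = Y
Query 6: F[1] = B

Answer: G R W W Y B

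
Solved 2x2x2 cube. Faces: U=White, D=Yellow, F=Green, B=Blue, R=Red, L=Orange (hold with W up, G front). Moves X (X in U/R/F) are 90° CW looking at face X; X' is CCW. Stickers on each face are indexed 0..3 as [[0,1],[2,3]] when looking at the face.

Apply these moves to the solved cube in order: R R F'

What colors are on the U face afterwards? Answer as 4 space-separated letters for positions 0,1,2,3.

After move 1 (R): R=RRRR U=WGWG F=GYGY D=YBYB B=WBWB
After move 2 (R): R=RRRR U=WYWY F=GBGB D=YWYW B=GBGB
After move 3 (F'): F=BBGG U=WYRR R=WRYR D=OOYW L=OYOW
Query: U face = WYRR

Answer: W Y R R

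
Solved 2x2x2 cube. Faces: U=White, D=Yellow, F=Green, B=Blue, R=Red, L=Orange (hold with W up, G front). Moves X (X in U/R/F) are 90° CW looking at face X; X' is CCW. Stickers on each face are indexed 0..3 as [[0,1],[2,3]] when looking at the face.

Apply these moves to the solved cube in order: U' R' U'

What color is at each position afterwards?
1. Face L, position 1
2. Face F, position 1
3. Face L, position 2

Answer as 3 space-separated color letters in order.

Answer: R B O

Derivation:
After move 1 (U'): U=WWWW F=OOGG R=GGRR B=RRBB L=BBOO
After move 2 (R'): R=GRGR U=WBWR F=OWGW D=YOYG B=YRYB
After move 3 (U'): U=BRWW F=BBGW R=OWGR B=GRYB L=YROO
Query 1: L[1] = R
Query 2: F[1] = B
Query 3: L[2] = O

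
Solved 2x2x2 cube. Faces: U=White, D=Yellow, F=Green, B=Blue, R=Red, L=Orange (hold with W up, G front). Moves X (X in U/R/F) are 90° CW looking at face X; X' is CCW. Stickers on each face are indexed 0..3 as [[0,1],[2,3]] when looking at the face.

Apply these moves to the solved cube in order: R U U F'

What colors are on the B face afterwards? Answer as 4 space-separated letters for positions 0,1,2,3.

After move 1 (R): R=RRRR U=WGWG F=GYGY D=YBYB B=WBWB
After move 2 (U): U=WWGG F=RRGY R=WBRR B=OOWB L=GYOO
After move 3 (U): U=GWGW F=WBGY R=OORR B=GYWB L=RROO
After move 4 (F'): F=BYWG U=GWOR R=BOYR D=ROYB L=RWOG
Query: B face = GYWB

Answer: G Y W B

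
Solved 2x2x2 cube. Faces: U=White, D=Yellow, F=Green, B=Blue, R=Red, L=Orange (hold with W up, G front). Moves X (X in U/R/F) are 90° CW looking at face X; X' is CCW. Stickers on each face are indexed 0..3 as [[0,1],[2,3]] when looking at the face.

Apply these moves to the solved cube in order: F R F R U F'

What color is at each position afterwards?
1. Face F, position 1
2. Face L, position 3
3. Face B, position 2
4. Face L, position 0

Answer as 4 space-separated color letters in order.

After move 1 (F): F=GGGG U=WWOO R=WRWR D=RRYY L=OYOY
After move 2 (R): R=WWRR U=WGOG F=GRGY D=RBYB B=OBWB
After move 3 (F): F=GGYR U=WGYY R=OWGR D=RWYB L=OROB
After move 4 (R): R=GORW U=WGYR F=GWYB D=RWYO B=YBGB
After move 5 (U): U=YWRG F=GOYB R=YBRW B=ORGB L=GWOB
After move 6 (F'): F=OBGY U=YWYR R=WBRW D=WBYO L=GGOR
Query 1: F[1] = B
Query 2: L[3] = R
Query 3: B[2] = G
Query 4: L[0] = G

Answer: B R G G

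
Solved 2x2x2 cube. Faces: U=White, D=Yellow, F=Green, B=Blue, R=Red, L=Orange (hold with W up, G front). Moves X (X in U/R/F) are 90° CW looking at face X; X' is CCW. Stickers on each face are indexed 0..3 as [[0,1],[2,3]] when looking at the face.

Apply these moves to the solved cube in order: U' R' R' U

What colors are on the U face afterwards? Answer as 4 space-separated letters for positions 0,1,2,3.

Answer: W W Y Y

Derivation:
After move 1 (U'): U=WWWW F=OOGG R=GGRR B=RRBB L=BBOO
After move 2 (R'): R=GRGR U=WBWR F=OWGW D=YOYG B=YRYB
After move 3 (R'): R=RRGG U=WYWY F=OBGR D=YWYW B=GROB
After move 4 (U): U=WWYY F=RRGR R=GRGG B=BBOB L=OBOO
Query: U face = WWYY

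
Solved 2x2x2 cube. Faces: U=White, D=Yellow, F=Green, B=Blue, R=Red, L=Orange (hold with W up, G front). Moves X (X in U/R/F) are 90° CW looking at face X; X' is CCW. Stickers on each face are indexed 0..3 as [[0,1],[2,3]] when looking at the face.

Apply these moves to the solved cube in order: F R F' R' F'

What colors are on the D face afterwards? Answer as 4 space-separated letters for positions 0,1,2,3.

After move 1 (F): F=GGGG U=WWOO R=WRWR D=RRYY L=OYOY
After move 2 (R): R=WWRR U=WGOG F=GRGY D=RBYB B=OBWB
After move 3 (F'): F=RYGG U=WGWR R=BWRR D=YYYB L=OGOO
After move 4 (R'): R=WRBR U=WWWO F=RGGR D=YYYG B=BBYB
After move 5 (F'): F=GRRG U=WWWB R=YRYR D=GOYG L=OOOW
Query: D face = GOYG

Answer: G O Y G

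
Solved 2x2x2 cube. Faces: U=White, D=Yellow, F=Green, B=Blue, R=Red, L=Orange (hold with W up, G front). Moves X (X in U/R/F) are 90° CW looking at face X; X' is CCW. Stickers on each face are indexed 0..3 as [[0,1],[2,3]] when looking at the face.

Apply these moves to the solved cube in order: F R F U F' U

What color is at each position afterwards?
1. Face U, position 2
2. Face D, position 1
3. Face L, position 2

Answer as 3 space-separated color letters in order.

After move 1 (F): F=GGGG U=WWOO R=WRWR D=RRYY L=OYOY
After move 2 (R): R=WWRR U=WGOG F=GRGY D=RBYB B=OBWB
After move 3 (F): F=GGYR U=WGYY R=OWGR D=RWYB L=OROB
After move 4 (U): U=YWYG F=OWYR R=OBGR B=ORWB L=GGOB
After move 5 (F'): F=WROY U=YWOG R=WBRR D=GBYB L=GGOY
After move 6 (U): U=OYGW F=WBOY R=ORRR B=GGWB L=WROY
Query 1: U[2] = G
Query 2: D[1] = B
Query 3: L[2] = O

Answer: G B O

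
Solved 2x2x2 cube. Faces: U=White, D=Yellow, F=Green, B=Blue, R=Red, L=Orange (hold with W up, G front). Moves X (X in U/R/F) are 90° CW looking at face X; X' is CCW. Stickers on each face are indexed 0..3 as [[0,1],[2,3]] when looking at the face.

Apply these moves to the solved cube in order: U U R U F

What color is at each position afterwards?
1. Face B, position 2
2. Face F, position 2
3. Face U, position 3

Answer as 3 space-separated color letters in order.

After move 1 (U): U=WWWW F=RRGG R=BBRR B=OOBB L=GGOO
After move 2 (U): U=WWWW F=BBGG R=OORR B=GGBB L=RROO
After move 3 (R): R=RORO U=WBWG F=BYGY D=YBYG B=WGWB
After move 4 (U): U=WWGB F=ROGY R=WGRO B=RRWB L=BYOO
After move 5 (F): F=GRYO U=WWOY R=GGBO D=RWYG L=BYOB
Query 1: B[2] = W
Query 2: F[2] = Y
Query 3: U[3] = Y

Answer: W Y Y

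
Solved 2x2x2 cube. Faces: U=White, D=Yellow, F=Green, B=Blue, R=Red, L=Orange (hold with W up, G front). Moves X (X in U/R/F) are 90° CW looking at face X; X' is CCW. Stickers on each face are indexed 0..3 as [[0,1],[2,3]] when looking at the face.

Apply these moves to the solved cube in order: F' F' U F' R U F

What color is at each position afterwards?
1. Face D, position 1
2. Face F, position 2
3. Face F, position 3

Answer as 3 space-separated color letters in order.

Answer: O Y W

Derivation:
After move 1 (F'): F=GGGG U=WWRR R=YRYR D=OOYY L=OWOW
After move 2 (F'): F=GGGG U=WWYY R=OROR D=WWYY L=OROR
After move 3 (U): U=YWYW F=ORGG R=BBOR B=ORBB L=GGOR
After move 4 (F'): F=RGOG U=YWBO R=WBWR D=GRYY L=GWOY
After move 5 (R): R=WWRB U=YGBG F=RROY D=GBYO B=ORWB
After move 6 (U): U=BYGG F=WWOY R=ORRB B=GWWB L=RROY
After move 7 (F): F=OWYW U=BYYR R=GRGB D=ROYO L=RGOB
Query 1: D[1] = O
Query 2: F[2] = Y
Query 3: F[3] = W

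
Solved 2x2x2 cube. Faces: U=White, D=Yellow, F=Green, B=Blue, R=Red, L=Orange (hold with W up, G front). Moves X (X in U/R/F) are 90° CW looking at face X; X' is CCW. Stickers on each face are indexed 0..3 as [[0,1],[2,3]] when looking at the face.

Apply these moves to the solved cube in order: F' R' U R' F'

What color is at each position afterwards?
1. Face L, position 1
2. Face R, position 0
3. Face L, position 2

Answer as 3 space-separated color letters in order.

After move 1 (F'): F=GGGG U=WWRR R=YRYR D=OOYY L=OWOW
After move 2 (R'): R=RRYY U=WBRB F=GWGR D=OGYG B=YBOB
After move 3 (U): U=RWBB F=RRGR R=YBYY B=OWOB L=GWOW
After move 4 (R'): R=BYYY U=ROBO F=RWGB D=ORYR B=GWGB
After move 5 (F'): F=WBRG U=ROBY R=RYOY D=WWYR L=GOOB
Query 1: L[1] = O
Query 2: R[0] = R
Query 3: L[2] = O

Answer: O R O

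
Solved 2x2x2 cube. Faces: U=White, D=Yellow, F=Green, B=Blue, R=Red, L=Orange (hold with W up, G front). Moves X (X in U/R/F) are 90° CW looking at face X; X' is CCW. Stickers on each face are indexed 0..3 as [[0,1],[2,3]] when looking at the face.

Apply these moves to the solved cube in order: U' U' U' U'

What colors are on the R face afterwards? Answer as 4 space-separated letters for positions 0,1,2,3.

Answer: R R R R

Derivation:
After move 1 (U'): U=WWWW F=OOGG R=GGRR B=RRBB L=BBOO
After move 2 (U'): U=WWWW F=BBGG R=OORR B=GGBB L=RROO
After move 3 (U'): U=WWWW F=RRGG R=BBRR B=OOBB L=GGOO
After move 4 (U'): U=WWWW F=GGGG R=RRRR B=BBBB L=OOOO
Query: R face = RRRR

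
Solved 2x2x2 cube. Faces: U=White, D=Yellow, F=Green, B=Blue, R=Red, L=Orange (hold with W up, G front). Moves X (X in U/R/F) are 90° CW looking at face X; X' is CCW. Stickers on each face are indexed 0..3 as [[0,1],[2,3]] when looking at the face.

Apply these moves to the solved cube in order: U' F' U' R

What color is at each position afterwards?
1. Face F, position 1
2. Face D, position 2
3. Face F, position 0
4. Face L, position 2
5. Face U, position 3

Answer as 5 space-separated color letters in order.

Answer: O Y B O G

Derivation:
After move 1 (U'): U=WWWW F=OOGG R=GGRR B=RRBB L=BBOO
After move 2 (F'): F=OGOG U=WWGR R=YGYR D=BOYY L=BWOW
After move 3 (U'): U=WRWG F=BWOG R=OGYR B=YGBB L=RROW
After move 4 (R): R=YORG U=WWWG F=BOOY D=BBYY B=GGRB
Query 1: F[1] = O
Query 2: D[2] = Y
Query 3: F[0] = B
Query 4: L[2] = O
Query 5: U[3] = G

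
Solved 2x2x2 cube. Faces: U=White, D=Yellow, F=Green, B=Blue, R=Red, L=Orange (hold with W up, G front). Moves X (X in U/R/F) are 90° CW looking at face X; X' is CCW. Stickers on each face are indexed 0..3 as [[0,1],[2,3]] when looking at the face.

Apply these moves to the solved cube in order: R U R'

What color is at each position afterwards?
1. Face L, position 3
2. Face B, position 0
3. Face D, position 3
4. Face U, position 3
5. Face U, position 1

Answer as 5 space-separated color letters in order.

Answer: O B Y O W

Derivation:
After move 1 (R): R=RRRR U=WGWG F=GYGY D=YBYB B=WBWB
After move 2 (U): U=WWGG F=RRGY R=WBRR B=OOWB L=GYOO
After move 3 (R'): R=BRWR U=WWGO F=RWGG D=YRYY B=BOBB
Query 1: L[3] = O
Query 2: B[0] = B
Query 3: D[3] = Y
Query 4: U[3] = O
Query 5: U[1] = W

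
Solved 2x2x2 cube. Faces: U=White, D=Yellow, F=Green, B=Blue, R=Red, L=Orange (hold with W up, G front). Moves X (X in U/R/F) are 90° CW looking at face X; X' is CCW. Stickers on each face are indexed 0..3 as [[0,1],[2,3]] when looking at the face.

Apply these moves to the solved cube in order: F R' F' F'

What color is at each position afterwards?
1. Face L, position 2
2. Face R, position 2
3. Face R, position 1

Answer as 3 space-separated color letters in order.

After move 1 (F): F=GGGG U=WWOO R=WRWR D=RRYY L=OYOY
After move 2 (R'): R=RRWW U=WBOB F=GWGO D=RGYG B=YBRB
After move 3 (F'): F=WOGG U=WBRW R=GRRW D=YYYG L=OBOO
After move 4 (F'): F=OGWG U=WBGR R=YRYW D=BOYG L=OWOR
Query 1: L[2] = O
Query 2: R[2] = Y
Query 3: R[1] = R

Answer: O Y R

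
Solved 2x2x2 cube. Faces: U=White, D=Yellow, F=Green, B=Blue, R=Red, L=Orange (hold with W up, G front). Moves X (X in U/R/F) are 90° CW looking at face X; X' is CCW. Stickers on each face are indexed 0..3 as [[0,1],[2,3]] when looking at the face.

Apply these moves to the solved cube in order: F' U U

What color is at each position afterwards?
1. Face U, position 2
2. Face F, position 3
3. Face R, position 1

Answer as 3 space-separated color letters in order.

Answer: W G W

Derivation:
After move 1 (F'): F=GGGG U=WWRR R=YRYR D=OOYY L=OWOW
After move 2 (U): U=RWRW F=YRGG R=BBYR B=OWBB L=GGOW
After move 3 (U): U=RRWW F=BBGG R=OWYR B=GGBB L=YROW
Query 1: U[2] = W
Query 2: F[3] = G
Query 3: R[1] = W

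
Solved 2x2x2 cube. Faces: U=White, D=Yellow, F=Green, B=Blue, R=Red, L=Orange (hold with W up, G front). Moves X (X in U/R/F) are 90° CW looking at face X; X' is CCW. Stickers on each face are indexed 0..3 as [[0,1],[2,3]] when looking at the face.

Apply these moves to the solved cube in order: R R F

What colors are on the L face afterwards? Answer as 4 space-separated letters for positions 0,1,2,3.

Answer: O Y O W

Derivation:
After move 1 (R): R=RRRR U=WGWG F=GYGY D=YBYB B=WBWB
After move 2 (R): R=RRRR U=WYWY F=GBGB D=YWYW B=GBGB
After move 3 (F): F=GGBB U=WYOO R=WRYR D=RRYW L=OYOW
Query: L face = OYOW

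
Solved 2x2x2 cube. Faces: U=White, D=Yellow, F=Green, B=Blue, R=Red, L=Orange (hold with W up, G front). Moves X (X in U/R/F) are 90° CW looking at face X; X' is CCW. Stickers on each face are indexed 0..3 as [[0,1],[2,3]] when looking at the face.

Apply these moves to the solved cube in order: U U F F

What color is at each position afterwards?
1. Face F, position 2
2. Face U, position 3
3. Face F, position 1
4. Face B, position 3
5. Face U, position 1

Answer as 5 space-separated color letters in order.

Answer: B Y G B W

Derivation:
After move 1 (U): U=WWWW F=RRGG R=BBRR B=OOBB L=GGOO
After move 2 (U): U=WWWW F=BBGG R=OORR B=GGBB L=RROO
After move 3 (F): F=GBGB U=WWOR R=WOWR D=ROYY L=RYOY
After move 4 (F): F=GGBB U=WWYY R=OORR D=WWYY L=RROO
Query 1: F[2] = B
Query 2: U[3] = Y
Query 3: F[1] = G
Query 4: B[3] = B
Query 5: U[1] = W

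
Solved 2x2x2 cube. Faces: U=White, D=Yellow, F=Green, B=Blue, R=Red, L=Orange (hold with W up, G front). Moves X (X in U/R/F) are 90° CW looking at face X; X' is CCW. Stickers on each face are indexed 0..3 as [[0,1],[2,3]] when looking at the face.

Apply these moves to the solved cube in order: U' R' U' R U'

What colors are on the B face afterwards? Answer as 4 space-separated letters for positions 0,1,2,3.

Answer: G O R B

Derivation:
After move 1 (U'): U=WWWW F=OOGG R=GGRR B=RRBB L=BBOO
After move 2 (R'): R=GRGR U=WBWR F=OWGW D=YOYG B=YRYB
After move 3 (U'): U=BRWW F=BBGW R=OWGR B=GRYB L=YROO
After move 4 (R): R=GORW U=BBWW F=BOGG D=YYYG B=WRRB
After move 5 (U'): U=BWBW F=YRGG R=BORW B=GORB L=WROO
Query: B face = GORB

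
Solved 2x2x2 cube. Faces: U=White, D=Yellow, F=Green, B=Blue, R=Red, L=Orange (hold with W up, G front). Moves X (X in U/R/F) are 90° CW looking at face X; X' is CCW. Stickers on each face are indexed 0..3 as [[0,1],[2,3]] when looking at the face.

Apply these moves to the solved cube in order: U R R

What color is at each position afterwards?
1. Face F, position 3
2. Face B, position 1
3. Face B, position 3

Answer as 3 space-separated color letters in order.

After move 1 (U): U=WWWW F=RRGG R=BBRR B=OOBB L=GGOO
After move 2 (R): R=RBRB U=WRWG F=RYGY D=YBYO B=WOWB
After move 3 (R): R=RRBB U=WYWY F=RBGO D=YWYW B=GORB
Query 1: F[3] = O
Query 2: B[1] = O
Query 3: B[3] = B

Answer: O O B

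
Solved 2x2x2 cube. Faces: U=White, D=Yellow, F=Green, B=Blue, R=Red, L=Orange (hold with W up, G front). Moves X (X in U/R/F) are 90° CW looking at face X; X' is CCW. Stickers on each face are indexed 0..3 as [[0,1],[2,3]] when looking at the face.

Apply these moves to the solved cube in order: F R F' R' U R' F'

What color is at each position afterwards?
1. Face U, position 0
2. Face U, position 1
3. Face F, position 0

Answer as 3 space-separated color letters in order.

Answer: W Y W

Derivation:
After move 1 (F): F=GGGG U=WWOO R=WRWR D=RRYY L=OYOY
After move 2 (R): R=WWRR U=WGOG F=GRGY D=RBYB B=OBWB
After move 3 (F'): F=RYGG U=WGWR R=BWRR D=YYYB L=OGOO
After move 4 (R'): R=WRBR U=WWWO F=RGGR D=YYYG B=BBYB
After move 5 (U): U=WWOW F=WRGR R=BBBR B=OGYB L=RGOO
After move 6 (R'): R=BRBB U=WYOO F=WWGW D=YRYR B=GGYB
After move 7 (F'): F=WWWG U=WYBB R=RRYB D=GOYR L=ROOO
Query 1: U[0] = W
Query 2: U[1] = Y
Query 3: F[0] = W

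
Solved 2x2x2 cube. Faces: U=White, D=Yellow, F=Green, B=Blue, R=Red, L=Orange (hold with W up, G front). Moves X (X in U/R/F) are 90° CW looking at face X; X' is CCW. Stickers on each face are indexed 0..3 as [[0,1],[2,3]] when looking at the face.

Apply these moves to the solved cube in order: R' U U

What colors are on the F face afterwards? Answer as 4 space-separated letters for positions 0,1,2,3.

After move 1 (R'): R=RRRR U=WBWB F=GWGW D=YGYG B=YBYB
After move 2 (U): U=WWBB F=RRGW R=YBRR B=OOYB L=GWOO
After move 3 (U): U=BWBW F=YBGW R=OORR B=GWYB L=RROO
Query: F face = YBGW

Answer: Y B G W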